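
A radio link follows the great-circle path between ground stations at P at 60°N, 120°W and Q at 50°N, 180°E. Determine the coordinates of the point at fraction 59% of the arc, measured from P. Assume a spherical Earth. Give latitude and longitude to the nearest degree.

From cos δ = sin φ₁ sin φ₂ + cos φ₁ cos φ₂ cos Δλ, the central angle is δ ≈ 0.602 rad (34.5°).
Interpolate at f = 0.59 with slerp weights a = sin((1−f)δ)/sin δ ≈ 0.431, b = sin(fδ)/sin δ ≈ 0.614.
p = a·p₁ + b·p₂ ≈ (-0.503, -0.187, 0.844); φ = arcsin(p_z) ≈ 57.57°, λ = atan2(p_y, p_x) ≈ -159.61°.

≈ 58°N, 160°W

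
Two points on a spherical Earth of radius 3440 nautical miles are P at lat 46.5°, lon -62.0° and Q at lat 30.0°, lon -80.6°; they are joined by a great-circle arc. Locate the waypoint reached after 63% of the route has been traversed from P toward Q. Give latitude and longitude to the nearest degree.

≈ lat 36°, lon -75°

From cos δ = sin φ₁ sin φ₂ + cos φ₁ cos φ₂ cos Δλ, the central angle is δ ≈ 0.383 rad (21.9°).
Interpolate at f = 0.63 with slerp weights a = sin((1−f)δ)/sin δ ≈ 0.378, b = sin(fδ)/sin δ ≈ 0.639.
p = a·p₁ + b·p₂ ≈ (0.213, -0.776, 0.594); φ = arcsin(p_z) ≈ 36.43°, λ = atan2(p_y, p_x) ≈ -74.68°.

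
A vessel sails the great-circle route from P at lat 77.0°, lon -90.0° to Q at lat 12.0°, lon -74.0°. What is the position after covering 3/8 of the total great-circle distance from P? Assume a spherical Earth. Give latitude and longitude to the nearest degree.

Write both endpoints as unit vectors p₁, p₂ with components (cos φ cos λ, cos φ sin λ, sin φ).
The central angle between the endpoints is δ = arccos(p₁·p₂) ≈ 1.144 rad (65.5°).
Interpolate at f = 3/8 with slerp weights a = sin((1−f)δ)/sin δ ≈ 0.720, b = sin(fδ)/sin δ ≈ 0.457.
p = a·p₁ + b·p₂ ≈ (0.123, -0.592, 0.797); φ = arcsin(p_z) ≈ 52.82°, λ = atan2(p_y, p_x) ≈ -78.24°.

≈ lat 53°, lon -78°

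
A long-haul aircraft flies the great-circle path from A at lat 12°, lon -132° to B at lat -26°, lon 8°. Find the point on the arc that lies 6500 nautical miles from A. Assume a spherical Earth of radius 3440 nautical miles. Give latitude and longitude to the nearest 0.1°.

≈ lat -28.5°, lon -27.6°

Write both endpoints as unit vectors p₁, p₂ with components (cos φ cos λ, cos φ sin λ, sin φ).
The central angle between the endpoints is δ = arccos(p₁·p₂) ≈ 2.441 rad (139.9°). The total great-circle distance is δ·R ≈ 2.441 × 3440 ≈ 8398 nmi, so the target fraction is f = 6500/8398 ≈ 0.774.
Interpolate at f ≈ 0.774 with slerp weights a = sin((1−f)δ)/sin δ ≈ 0.813, b = sin(fδ)/sin δ ≈ 1.473.
p = a·p₁ + b·p₂ ≈ (0.779, -0.407, -0.477); φ = arcsin(p_z) ≈ -28.48°, λ = atan2(p_y, p_x) ≈ -27.57°.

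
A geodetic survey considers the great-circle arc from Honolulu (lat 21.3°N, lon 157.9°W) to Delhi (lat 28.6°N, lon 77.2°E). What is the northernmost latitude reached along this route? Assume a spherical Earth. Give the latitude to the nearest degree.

≈ 45°N

The great circle lies in the plane with unit normal n̂ = (p₁ × p₂)/|p₁ × p₂|.
Here n̂_z ≈ -0.702; the vertex latitude is φ_max = arccos|n̂_z| ≈ 45.4°.
Check via Clairaut: cos φ_max = |cos φ₁| · sin C = cos(21.3°)·sin(48.9°) ≈ 0.702, again giving ≈ 45.4°.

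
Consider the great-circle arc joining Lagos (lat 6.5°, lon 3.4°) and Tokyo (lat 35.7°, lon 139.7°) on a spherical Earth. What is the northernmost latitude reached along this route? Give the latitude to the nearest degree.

The great circle lies in the plane with unit normal n̂ = (p₁ × p₂)/|p₁ × p₂|.
Here n̂_z ≈ +0.651; the vertex latitude is φ_max = arccos|n̂_z| ≈ 49.4°.
Check via Clairaut: cos φ_max = |cos φ₁| · sin C = cos(6.5°)·sin(41.0°) ≈ 0.651, again giving ≈ 49.4°.

≈ 49°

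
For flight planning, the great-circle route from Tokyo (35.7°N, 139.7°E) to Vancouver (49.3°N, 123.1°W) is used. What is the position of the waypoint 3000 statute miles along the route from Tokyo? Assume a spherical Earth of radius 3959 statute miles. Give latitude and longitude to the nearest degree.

Convert each endpoint to a unit vector on the sphere (x = cos φ cos λ, y = cos φ sin λ, z = sin φ).
The central angle between the endpoints is δ = arccos(p₁·p₂) ≈ 1.185 rad (67.9°). The total great-circle distance is δ·R ≈ 1.185 × 3959 ≈ 4693 mi, so the target fraction is f = 3000/4693 ≈ 0.639.
Interpolate at f ≈ 0.639 with slerp weights a = sin((1−f)δ)/sin δ ≈ 0.447, b = sin(fδ)/sin δ ≈ 0.742.
p = a·p₁ + b·p₂ ≈ (-0.541, -0.170, 0.823); φ = arcsin(p_z) ≈ 55.43°, λ = atan2(p_y, p_x) ≈ -162.55°.

≈ 55°N, 163°W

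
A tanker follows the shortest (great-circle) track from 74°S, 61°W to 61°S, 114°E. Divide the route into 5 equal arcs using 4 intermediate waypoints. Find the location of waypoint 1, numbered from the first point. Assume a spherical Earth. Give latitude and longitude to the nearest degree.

≈ 83°S, 57°W

Write both endpoints as unit vectors p₁, p₂ with components (cos φ cos λ, cos φ sin λ, sin φ).
The central angle between the endpoints is δ = arccos(p₁·p₂) ≈ 0.785 rad (45.0°).
Interpolate at f = 1/5 with slerp weights a = sin((1−f)δ)/sin δ ≈ 0.831, b = sin(fδ)/sin δ ≈ 0.221.
p = a·p₁ + b·p₂ ≈ (0.067, -0.102, -0.992); φ = arcsin(p_z) ≈ -82.96°, λ = atan2(p_y, p_x) ≈ -56.63°.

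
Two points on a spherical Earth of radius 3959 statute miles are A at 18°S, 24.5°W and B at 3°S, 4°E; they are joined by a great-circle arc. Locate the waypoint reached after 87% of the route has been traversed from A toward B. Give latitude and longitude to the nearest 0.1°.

≈ 5.1°S, 0.4°E

From cos δ = sin φ₁ sin φ₂ + cos φ₁ cos φ₂ cos Δλ, the central angle is δ ≈ 0.553 rad (31.7°).
Interpolate at f = 0.87 with slerp weights a = sin((1−f)δ)/sin δ ≈ 0.137, b = sin(fδ)/sin δ ≈ 0.881.
p = a·p₁ + b·p₂ ≈ (0.996, 0.007, -0.088); φ = arcsin(p_z) ≈ -5.07°, λ = atan2(p_y, p_x) ≈ 0.43°.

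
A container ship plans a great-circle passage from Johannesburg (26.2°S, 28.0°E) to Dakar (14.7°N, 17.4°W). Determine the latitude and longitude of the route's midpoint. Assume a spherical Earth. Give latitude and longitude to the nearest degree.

Write both endpoints as unit vectors p₁, p₂ with components (cos φ cos λ, cos φ sin λ, sin φ).
The central angle between the endpoints is δ = arccos(p₁·p₂) ≈ 1.050 rad (60.2°).
Interpolate at f = 1/2 with slerp weights a = sin((1−f)δ)/sin δ ≈ 0.578, b = sin(fδ)/sin δ ≈ 0.578.
p = a·p₁ + b·p₂ ≈ (0.991, 0.076, -0.108); φ = arcsin(p_z) ≈ -6.23°, λ = atan2(p_y, p_x) ≈ 4.40°.

≈ 6°S, 4°E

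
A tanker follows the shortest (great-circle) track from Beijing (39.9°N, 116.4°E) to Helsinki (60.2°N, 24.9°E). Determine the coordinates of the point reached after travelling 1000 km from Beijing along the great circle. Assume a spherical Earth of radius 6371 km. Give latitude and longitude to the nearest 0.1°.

Write both endpoints as unit vectors p₁, p₂ with components (cos φ cos λ, cos φ sin λ, sin φ).
The central angle between the endpoints is δ = arccos(p₁·p₂) ≈ 0.992 rad (56.9°). The total great-circle distance is δ·R ≈ 0.992 × 6371 ≈ 6323 km, so the target fraction is f = 1000/6323 ≈ 0.158.
Interpolate at f ≈ 0.158 with slerp weights a = sin((1−f)δ)/sin δ ≈ 0.886, b = sin(fδ)/sin δ ≈ 0.187.
p = a·p₁ + b·p₂ ≈ (-0.218, 0.648, 0.730); φ = arcsin(p_z) ≈ 46.89°, λ = atan2(p_y, p_x) ≈ 108.60°.

≈ 46.9°N, 108.6°E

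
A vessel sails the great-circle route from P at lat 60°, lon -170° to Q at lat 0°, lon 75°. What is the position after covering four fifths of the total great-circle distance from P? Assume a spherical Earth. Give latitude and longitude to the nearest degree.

Convert each endpoint to a unit vector on the sphere (x = cos φ cos λ, y = cos φ sin λ, z = sin φ).
The central angle between the endpoints is δ = arccos(p₁·p₂) ≈ 1.784 rad (102.2°).
Interpolate at f = 4/5 with slerp weights a = sin((1−f)δ)/sin δ ≈ 0.357, b = sin(fδ)/sin δ ≈ 1.013.
p = a·p₁ + b·p₂ ≈ (0.086, 0.947, 0.309); φ = arcsin(p_z) ≈ 18.02°, λ = atan2(p_y, p_x) ≈ 84.80°.

≈ lat 18°, lon 85°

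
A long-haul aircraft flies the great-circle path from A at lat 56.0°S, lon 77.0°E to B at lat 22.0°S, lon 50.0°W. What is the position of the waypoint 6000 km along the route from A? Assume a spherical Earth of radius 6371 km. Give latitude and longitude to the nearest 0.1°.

Write both endpoints as unit vectors p₁, p₂ with components (cos φ cos λ, cos φ sin λ, sin φ).
The central angle between the endpoints is δ = arccos(p₁·p₂) ≈ 1.572 rad (90.1°). The total great-circle distance is δ·R ≈ 1.572 × 6371 ≈ 10017 km, so the target fraction is f = 6000/10017 ≈ 0.599.
Interpolate at f ≈ 0.599 with slerp weights a = sin((1−f)δ)/sin δ ≈ 0.590, b = sin(fδ)/sin δ ≈ 0.809.
p = a·p₁ + b·p₂ ≈ (0.556, -0.253, -0.792); φ = arcsin(p_z) ≈ -52.34°, λ = atan2(p_y, p_x) ≈ -24.47°.

≈ lat 52.3°S, lon 24.5°W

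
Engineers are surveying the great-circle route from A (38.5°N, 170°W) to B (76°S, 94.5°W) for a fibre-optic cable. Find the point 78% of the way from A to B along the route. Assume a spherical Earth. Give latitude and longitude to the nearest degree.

Write both endpoints as unit vectors p₁, p₂ with components (cos φ cos λ, cos φ sin λ, sin φ).
The central angle between the endpoints is δ = arccos(p₁·p₂) ≈ 2.161 rad (123.8°).
Interpolate at f = 0.78 with slerp weights a = sin((1−f)δ)/sin δ ≈ 0.551, b = sin(fδ)/sin δ ≈ 1.196.
p = a·p₁ + b·p₂ ≈ (-0.447, -0.363, -0.817); φ = arcsin(p_z) ≈ -54.81°, λ = atan2(p_y, p_x) ≈ -140.92°.

≈ (55°S, 141°W)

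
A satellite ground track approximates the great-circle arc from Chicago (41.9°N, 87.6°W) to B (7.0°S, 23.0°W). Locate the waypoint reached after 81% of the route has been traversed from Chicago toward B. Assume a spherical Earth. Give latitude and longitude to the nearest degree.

≈ (4°N, 33°W)

The haversine formula gives a central angle δ ≈ 1.333 rad (76.4°) between the endpoints.
Interpolate at f = 0.81 with slerp weights a = sin((1−f)δ)/sin δ ≈ 0.258, b = sin(fδ)/sin δ ≈ 0.907.
p = a·p₁ + b·p₂ ≈ (0.837, -0.544, 0.062); φ = arcsin(p_z) ≈ 3.53°, λ = atan2(p_y, p_x) ≈ -33.00°.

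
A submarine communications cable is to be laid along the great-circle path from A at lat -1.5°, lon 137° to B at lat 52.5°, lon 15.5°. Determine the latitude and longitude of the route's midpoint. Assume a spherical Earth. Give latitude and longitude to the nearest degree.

Convert each endpoint to a unit vector on the sphere (x = cos φ cos λ, y = cos φ sin λ, z = sin φ).
The central angle between the endpoints is δ = arccos(p₁·p₂) ≈ 1.916 rad (109.8°).
Interpolate at f = 1/2 with slerp weights a = sin((1−f)δ)/sin δ ≈ 0.870, b = sin(fδ)/sin δ ≈ 0.870.
p = a·p₁ + b·p₂ ≈ (-0.126, 0.734, 0.667); φ = arcsin(p_z) ≈ 41.84°, λ = atan2(p_y, p_x) ≈ 99.71°.

≈ lat 42°, lon 100°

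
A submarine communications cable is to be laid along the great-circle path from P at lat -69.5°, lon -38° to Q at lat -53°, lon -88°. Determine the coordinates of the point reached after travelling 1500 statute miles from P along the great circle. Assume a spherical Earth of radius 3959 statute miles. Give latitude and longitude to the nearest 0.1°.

From cos δ = sin φ₁ sin φ₂ + cos φ₁ cos φ₂ cos Δλ, the central angle is δ ≈ 0.487 rad (27.9°). The total great-circle distance is δ·R ≈ 0.487 × 3959 ≈ 1930 mi, so the target fraction is f = 1500/1930 ≈ 0.777.
Interpolate at f ≈ 0.777 with slerp weights a = sin((1−f)δ)/sin δ ≈ 0.231, b = sin(fδ)/sin δ ≈ 0.790.
p = a·p₁ + b·p₂ ≈ (0.080, -0.525, -0.847); φ = arcsin(p_z) ≈ -57.93°, λ = atan2(p_y, p_x) ≈ -81.29°.

≈ lat -57.9°, lon -81.3°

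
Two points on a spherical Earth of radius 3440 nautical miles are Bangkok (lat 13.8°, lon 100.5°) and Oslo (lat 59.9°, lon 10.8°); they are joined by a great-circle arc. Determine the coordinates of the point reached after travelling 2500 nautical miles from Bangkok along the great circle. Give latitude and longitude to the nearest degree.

Convert each endpoint to a unit vector on the sphere (x = cos φ cos λ, y = cos φ sin λ, z = sin φ).
The central angle between the endpoints is δ = arccos(p₁·p₂) ≈ 1.360 rad (77.9°). The total great-circle distance is δ·R ≈ 1.360 × 3440 ≈ 4680 nmi, so the target fraction is f = 2500/4680 ≈ 0.534.
Interpolate at f ≈ 0.534 with slerp weights a = sin((1−f)δ)/sin δ ≈ 0.605, b = sin(fδ)/sin δ ≈ 0.679.
p = a·p₁ + b·p₂ ≈ (0.228, 0.642, 0.732); φ = arcsin(p_z) ≈ 47.07°, λ = atan2(p_y, p_x) ≈ 70.48°.

≈ lat 47°, lon 70°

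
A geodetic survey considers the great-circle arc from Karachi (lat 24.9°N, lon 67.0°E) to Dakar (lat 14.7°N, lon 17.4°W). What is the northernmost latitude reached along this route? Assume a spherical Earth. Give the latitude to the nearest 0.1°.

The great circle lies in the plane with unit normal n̂ = (p₁ × p₂)/|p₁ × p₂|.
Here n̂_z ≈ -0.890; the vertex latitude is φ_max = arccos|n̂_z| ≈ 27.2°.
Check via Clairaut: cos φ_max = |cos φ₁| · sin C = cos(24.9°)·sin(78.8°) ≈ 0.890, again giving ≈ 27.2°.

≈ 27.2°N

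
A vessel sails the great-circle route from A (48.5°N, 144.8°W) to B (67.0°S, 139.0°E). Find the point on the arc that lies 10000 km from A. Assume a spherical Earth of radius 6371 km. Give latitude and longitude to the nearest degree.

≈ (35°S, 179°E)

Write both endpoints as unit vectors p₁, p₂ with components (cos φ cos λ, cos φ sin λ, sin φ).
The central angle between the endpoints is δ = arccos(p₁·p₂) ≈ 2.249 rad (128.9°). The total great-circle distance is δ·R ≈ 2.249 × 6371 ≈ 14331 km, so the target fraction is f = 10000/14331 ≈ 0.698.
Interpolate at f ≈ 0.698 with slerp weights a = sin((1−f)δ)/sin δ ≈ 0.807, b = sin(fδ)/sin δ ≈ 1.285.
p = a·p₁ + b·p₂ ≈ (-0.816, 0.021, -0.578); φ = arcsin(p_z) ≈ -35.29°, λ = atan2(p_y, p_x) ≈ 178.53°.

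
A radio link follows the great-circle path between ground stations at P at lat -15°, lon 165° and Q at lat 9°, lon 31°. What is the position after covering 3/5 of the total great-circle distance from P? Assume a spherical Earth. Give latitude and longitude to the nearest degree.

≈ lat -4°, lon 83°

Convert each endpoint to a unit vector on the sphere (x = cos φ cos λ, y = cos φ sin λ, z = sin φ).
The central angle between the endpoints is δ = arccos(p₁·p₂) ≈ 2.351 rad (134.7°).
Interpolate at f = 3/5 with slerp weights a = sin((1−f)δ)/sin δ ≈ 1.136, b = sin(fδ)/sin δ ≈ 1.388.
p = a·p₁ + b·p₂ ≈ (0.116, 0.990, -0.077); φ = arcsin(p_z) ≈ -4.41°, λ = atan2(p_y, p_x) ≈ 83.35°.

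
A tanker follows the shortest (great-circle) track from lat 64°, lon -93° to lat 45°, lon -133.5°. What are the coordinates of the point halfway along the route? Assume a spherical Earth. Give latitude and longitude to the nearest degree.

≈ lat 56°, lon -118°

Write both endpoints as unit vectors p₁, p₂ with components (cos φ cos λ, cos φ sin λ, sin φ).
The central angle between the endpoints is δ = arccos(p₁·p₂) ≈ 0.513 rad (29.4°).
Interpolate at f = 1/2 with slerp weights a = sin((1−f)δ)/sin δ ≈ 0.517, b = sin(fδ)/sin δ ≈ 0.517.
p = a·p₁ + b·p₂ ≈ (-0.263, -0.491, 0.830); φ = arcsin(p_z) ≈ 56.11°, λ = atan2(p_y, p_x) ≈ -118.20°.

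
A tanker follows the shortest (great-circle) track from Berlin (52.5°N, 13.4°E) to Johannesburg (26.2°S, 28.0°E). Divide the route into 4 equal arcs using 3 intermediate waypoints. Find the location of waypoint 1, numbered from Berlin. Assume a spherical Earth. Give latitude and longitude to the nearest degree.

≈ (33°N, 19°E)

Write both endpoints as unit vectors p₁, p₂ with components (cos φ cos λ, cos φ sin λ, sin φ).
The central angle between the endpoints is δ = arccos(p₁·p₂) ≈ 1.392 rad (79.7°).
Interpolate at f = 1/4 with slerp weights a = sin((1−f)δ)/sin δ ≈ 0.878, b = sin(fδ)/sin δ ≈ 0.346.
p = a·p₁ + b·p₂ ≈ (0.795, 0.270, 0.544); φ = arcsin(p_z) ≈ 32.95°, λ = atan2(p_y, p_x) ≈ 18.76°.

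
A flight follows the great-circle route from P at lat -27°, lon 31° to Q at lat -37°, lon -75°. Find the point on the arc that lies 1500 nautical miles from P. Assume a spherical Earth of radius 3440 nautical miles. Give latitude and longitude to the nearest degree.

≈ lat -41°, lon 6°

Write both endpoints as unit vectors p₁, p₂ with components (cos φ cos λ, cos φ sin λ, sin φ).
The central angle between the endpoints is δ = arccos(p₁·p₂) ≈ 1.494 rad (85.6°). The total great-circle distance is δ·R ≈ 1.494 × 3440 ≈ 5138 nmi, so the target fraction is f = 1500/5138 ≈ 0.292.
Interpolate at f ≈ 0.292 with slerp weights a = sin((1−f)δ)/sin δ ≈ 0.874, b = sin(fδ)/sin δ ≈ 0.424.
p = a·p₁ + b·p₂ ≈ (0.755, 0.074, -0.652); φ = arcsin(p_z) ≈ -40.66°, λ = atan2(p_y, p_x) ≈ 5.61°.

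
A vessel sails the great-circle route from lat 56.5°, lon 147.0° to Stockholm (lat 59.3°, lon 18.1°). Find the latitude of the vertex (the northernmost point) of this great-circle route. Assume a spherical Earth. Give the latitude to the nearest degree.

The great circle lies in the plane with unit normal n̂ = (p₁ × p₂)/|p₁ × p₂|.
Here n̂_z ≈ -0.261; the vertex latitude is φ_max = arccos|n̂_z| ≈ 74.9°.
Check via Clairaut: cos φ_max = |cos φ₁| · sin C = cos(56.5°)·sin(28.2°) ≈ 0.261, again giving ≈ 74.9°.

≈ 75°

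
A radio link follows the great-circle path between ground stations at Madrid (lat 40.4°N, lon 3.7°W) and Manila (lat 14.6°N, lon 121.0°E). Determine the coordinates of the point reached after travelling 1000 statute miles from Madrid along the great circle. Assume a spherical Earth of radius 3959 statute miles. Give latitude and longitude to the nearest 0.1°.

Convert each endpoint to a unit vector on the sphere (x = cos φ cos λ, y = cos φ sin λ, z = sin φ).
The central angle between the endpoints is δ = arccos(p₁·p₂) ≈ 1.830 rad (104.8°). The total great-circle distance is δ·R ≈ 1.830 × 3959 ≈ 7244 mi, so the target fraction is f = 1000/7244 ≈ 0.138.
Interpolate at f ≈ 0.138 with slerp weights a = sin((1−f)δ)/sin δ ≈ 1.034, b = sin(fδ)/sin δ ≈ 0.259.
p = a·p₁ + b·p₂ ≈ (0.657, 0.164, 0.736); φ = arcsin(p_z) ≈ 47.36°, λ = atan2(p_y, p_x) ≈ 13.98°.

≈ lat 47.4°N, lon 14.0°E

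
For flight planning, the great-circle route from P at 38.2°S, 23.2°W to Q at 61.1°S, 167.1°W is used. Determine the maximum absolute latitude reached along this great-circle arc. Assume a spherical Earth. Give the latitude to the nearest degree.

≈ 77°S

The great circle lies in the plane with unit normal n̂ = (p₁ × p₂)/|p₁ × p₂|.
Here n̂_z ≈ -0.230; the vertex latitude is φ_max = arccos|n̂_z| ≈ 76.7°.
Check via Clairaut: cos φ_max = |cos φ₁| · sin C = cos(38.2°)·sin(163.0°) ≈ 0.230, again giving ≈ 76.7°.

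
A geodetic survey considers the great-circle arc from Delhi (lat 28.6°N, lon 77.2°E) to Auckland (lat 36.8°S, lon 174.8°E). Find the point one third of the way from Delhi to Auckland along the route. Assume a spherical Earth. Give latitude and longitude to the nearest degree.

Write both endpoints as unit vectors p₁, p₂ with components (cos φ cos λ, cos φ sin λ, sin φ).
The central angle between the endpoints is δ = arccos(p₁·p₂) ≈ 1.960 rad (112.3°).
Interpolate at f = 1/3 with slerp weights a = sin((1−f)δ)/sin δ ≈ 1.044, b = sin(fδ)/sin δ ≈ 0.657.
p = a·p₁ + b·p₂ ≈ (-0.321, 0.941, 0.106); φ = arcsin(p_z) ≈ 6.08°, λ = atan2(p_y, p_x) ≈ 108.84°.

≈ lat 6°N, lon 109°E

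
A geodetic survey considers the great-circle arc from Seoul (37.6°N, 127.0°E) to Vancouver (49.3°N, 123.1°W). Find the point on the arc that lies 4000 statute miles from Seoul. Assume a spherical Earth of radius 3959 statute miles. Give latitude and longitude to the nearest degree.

From cos δ = sin φ₁ sin φ₂ + cos φ₁ cos φ₂ cos Δλ, the central angle is δ ≈ 1.280 rad (73.3°). The total great-circle distance is δ·R ≈ 1.280 × 3959 ≈ 5068 mi, so the target fraction is f = 4000/5068 ≈ 0.789.
Interpolate at f ≈ 0.789 with slerp weights a = sin((1−f)δ)/sin δ ≈ 0.278, b = sin(fδ)/sin δ ≈ 0.884.
p = a·p₁ + b·p₂ ≈ (-0.447, -0.307, 0.840); φ = arcsin(p_z) ≈ 57.14°, λ = atan2(p_y, p_x) ≈ -145.54°.

≈ 57°N, 146°W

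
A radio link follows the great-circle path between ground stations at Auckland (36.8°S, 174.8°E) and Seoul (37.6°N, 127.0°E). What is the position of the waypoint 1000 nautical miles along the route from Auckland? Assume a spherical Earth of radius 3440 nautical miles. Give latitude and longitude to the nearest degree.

Convert each endpoint to a unit vector on the sphere (x = cos φ cos λ, y = cos φ sin λ, z = sin φ).
The central angle between the endpoints is δ = arccos(p₁·p₂) ≈ 1.510 rad (86.5°). The total great-circle distance is δ·R ≈ 1.510 × 3440 ≈ 5195 nmi, so the target fraction is f = 1000/5195 ≈ 0.193.
Interpolate at f ≈ 0.193 with slerp weights a = sin((1−f)δ)/sin δ ≈ 0.941, b = sin(fδ)/sin δ ≈ 0.287.
p = a·p₁ + b·p₂ ≈ (-0.887, 0.250, -0.388); φ = arcsin(p_z) ≈ -22.85°, λ = atan2(p_y, p_x) ≈ 164.26°.

≈ 23°S, 164°E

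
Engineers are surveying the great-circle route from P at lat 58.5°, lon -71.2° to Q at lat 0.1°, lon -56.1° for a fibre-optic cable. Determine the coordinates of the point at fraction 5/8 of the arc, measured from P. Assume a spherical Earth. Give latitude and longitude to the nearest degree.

≈ lat 22°, lon -60°

Write both endpoints as unit vectors p₁, p₂ with components (cos φ cos λ, cos φ sin λ, sin φ).
The central angle between the endpoints is δ = arccos(p₁·p₂) ≈ 1.040 rad (59.6°).
Interpolate at f = 5/8 with slerp weights a = sin((1−f)δ)/sin δ ≈ 0.441, b = sin(fδ)/sin δ ≈ 0.702.
p = a·p₁ + b·p₂ ≈ (0.466, -0.801, 0.377); φ = arcsin(p_z) ≈ 22.16°, λ = atan2(p_y, p_x) ≈ -59.82°.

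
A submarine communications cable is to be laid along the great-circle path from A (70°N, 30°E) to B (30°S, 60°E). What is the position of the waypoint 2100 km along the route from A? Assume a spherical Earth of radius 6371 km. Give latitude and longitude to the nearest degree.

Write both endpoints as unit vectors p₁, p₂ with components (cos φ cos λ, cos φ sin λ, sin φ).
The central angle between the endpoints is δ = arccos(p₁·p₂) ≈ 1.786 rad (102.3°). The total great-circle distance is δ·R ≈ 1.786 × 6371 ≈ 11377 km, so the target fraction is f = 2100/11377 ≈ 0.185.
Interpolate at f ≈ 0.185 with slerp weights a = sin((1−f)δ)/sin δ ≈ 1.017, b = sin(fδ)/sin δ ≈ 0.331.
p = a·p₁ + b·p₂ ≈ (0.445, 0.422, 0.790); φ = arcsin(p_z) ≈ 52.17°, λ = atan2(p_y, p_x) ≈ 43.53°.

≈ (52°N, 44°E)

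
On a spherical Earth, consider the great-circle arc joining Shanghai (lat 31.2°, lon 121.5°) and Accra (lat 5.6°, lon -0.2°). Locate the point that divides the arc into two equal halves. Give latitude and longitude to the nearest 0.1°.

Write both endpoints as unit vectors p₁, p₂ with components (cos φ cos λ, cos φ sin λ, sin φ).
The central angle between the endpoints is δ = arccos(p₁·p₂) ≈ 1.979 rad (113.4°).
Interpolate at f = 1/2 with slerp weights a = sin((1−f)δ)/sin δ ≈ 0.910, b = sin(fδ)/sin δ ≈ 0.910.
p = a·p₁ + b·p₂ ≈ (0.499, 0.661, 0.560); φ = arcsin(p_z) ≈ 34.09°, λ = atan2(p_y, p_x) ≈ 52.93°.

≈ lat 34.1°, lon 52.9°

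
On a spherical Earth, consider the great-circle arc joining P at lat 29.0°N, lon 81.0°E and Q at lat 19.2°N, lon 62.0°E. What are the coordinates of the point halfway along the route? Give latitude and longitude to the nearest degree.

≈ lat 24°N, lon 71°E

Write both endpoints as unit vectors p₁, p₂ with components (cos φ cos λ, cos φ sin λ, sin φ).
The central angle between the endpoints is δ = arccos(p₁·p₂) ≈ 0.347 rad (19.9°).
Interpolate at f = 1/2 with slerp weights a = sin((1−f)δ)/sin δ ≈ 0.508, b = sin(fδ)/sin δ ≈ 0.508.
p = a·p₁ + b·p₂ ≈ (0.295, 0.862, 0.413); φ = arcsin(p_z) ≈ 24.40°, λ = atan2(p_y, p_x) ≈ 71.13°.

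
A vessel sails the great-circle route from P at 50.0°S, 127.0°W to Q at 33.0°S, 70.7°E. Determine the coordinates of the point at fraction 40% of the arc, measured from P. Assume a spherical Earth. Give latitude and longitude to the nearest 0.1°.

Write both endpoints as unit vectors p₁, p₂ with components (cos φ cos λ, cos φ sin λ, sin φ).
The central angle between the endpoints is δ = arccos(p₁·p₂) ≈ 1.667 rad (95.5°).
Interpolate at f = 0.40 with slerp weights a = sin((1−f)δ)/sin δ ≈ 0.846, b = sin(fδ)/sin δ ≈ 0.621.
p = a·p₁ + b·p₂ ≈ (-0.155, 0.058, -0.986); φ = arcsin(p_z) ≈ -80.49°, λ = atan2(p_y, p_x) ≈ 159.53°.

≈ 80.5°S, 159.5°E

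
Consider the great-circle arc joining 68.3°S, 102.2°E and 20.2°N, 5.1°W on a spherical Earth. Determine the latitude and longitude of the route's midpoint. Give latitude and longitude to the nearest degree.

≈ 33°S, 18°E

From cos δ = sin φ₁ sin φ₂ + cos φ₁ cos φ₂ cos Δλ, the central angle is δ ≈ 2.009 rad (115.1°).
Interpolate at f = 1/2 with slerp weights a = sin((1−f)δ)/sin δ ≈ 0.932, b = sin(fδ)/sin δ ≈ 0.932.
p = a·p₁ + b·p₂ ≈ (0.798, 0.259, -0.544); φ = arcsin(p_z) ≈ -32.95°, λ = atan2(p_y, p_x) ≈ 17.98°.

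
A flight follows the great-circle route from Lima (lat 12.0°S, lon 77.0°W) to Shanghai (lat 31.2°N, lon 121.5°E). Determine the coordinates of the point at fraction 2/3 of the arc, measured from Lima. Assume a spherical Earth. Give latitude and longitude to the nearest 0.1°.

≈ lat 52.2°N, lon 172.6°W

The haversine formula gives a central angle δ ≈ 2.693 rad (154.3°) between the endpoints.
Interpolate at f = 2/3 with slerp weights a = sin((1−f)δ)/sin δ ≈ 1.804, b = sin(fδ)/sin δ ≈ 2.249.
p = a·p₁ + b·p₂ ≈ (-0.608, -0.079, 0.790); φ = arcsin(p_z) ≈ 52.18°, λ = atan2(p_y, p_x) ≈ -172.60°.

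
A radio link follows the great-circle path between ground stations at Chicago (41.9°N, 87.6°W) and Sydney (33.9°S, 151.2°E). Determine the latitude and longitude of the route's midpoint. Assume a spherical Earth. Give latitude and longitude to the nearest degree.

Convert each endpoint to a unit vector on the sphere (x = cos φ cos λ, y = cos φ sin λ, z = sin φ).
The central angle between the endpoints is δ = arccos(p₁·p₂) ≈ 2.336 rad (133.8°).
Interpolate at f = 1/2 with slerp weights a = sin((1−f)δ)/sin δ ≈ 1.275, b = sin(fδ)/sin δ ≈ 1.275.
p = a·p₁ + b·p₂ ≈ (-0.888, -0.438, 0.140); φ = arcsin(p_z) ≈ 8.07°, λ = atan2(p_y, p_x) ≈ -153.72°.

≈ (8°N, 154°W)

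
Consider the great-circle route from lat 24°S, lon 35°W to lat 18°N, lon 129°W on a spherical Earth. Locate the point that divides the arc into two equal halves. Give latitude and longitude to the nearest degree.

≈ lat 4°S, lon 83°W

From cos δ = sin φ₁ sin φ₂ + cos φ₁ cos φ₂ cos Δλ, the central angle is δ ≈ 1.758 rad (100.7°).
Interpolate at f = 1/2 with slerp weights a = sin((1−f)δ)/sin δ ≈ 0.784, b = sin(fδ)/sin δ ≈ 0.784.
p = a·p₁ + b·p₂ ≈ (0.117, -0.990, -0.077); φ = arcsin(p_z) ≈ -4.39°, λ = atan2(p_y, p_x) ≈ -83.24°.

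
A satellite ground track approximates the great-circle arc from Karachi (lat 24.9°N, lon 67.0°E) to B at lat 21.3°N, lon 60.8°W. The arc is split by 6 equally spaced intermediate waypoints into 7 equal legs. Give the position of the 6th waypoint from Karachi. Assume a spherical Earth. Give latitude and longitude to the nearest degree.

Convert each endpoint to a unit vector on the sphere (x = cos φ cos λ, y = cos φ sin λ, z = sin φ).
The central angle between the endpoints is δ = arccos(p₁·p₂) ≈ 1.944 rad (111.4°).
Interpolate at f = 6/7 with slerp weights a = sin((1−f)δ)/sin δ ≈ 0.295, b = sin(fδ)/sin δ ≈ 1.069.
p = a·p₁ + b·p₂ ≈ (0.590, -0.624, 0.512); φ = arcsin(p_z) ≈ 30.82°, λ = atan2(p_y, p_x) ≈ -46.57°.

≈ lat 31°N, lon 47°W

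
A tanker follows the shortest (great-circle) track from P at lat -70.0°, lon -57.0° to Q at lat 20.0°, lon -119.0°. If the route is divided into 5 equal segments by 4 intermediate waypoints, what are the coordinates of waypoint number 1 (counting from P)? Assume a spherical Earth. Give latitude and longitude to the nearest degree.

≈ lat -55°, lon -87°

Convert each endpoint to a unit vector on the sphere (x = cos φ cos λ, y = cos φ sin λ, z = sin φ).
The central angle between the endpoints is δ = arccos(p₁·p₂) ≈ 1.742 rad (99.8°).
Interpolate at f = 1/5 with slerp weights a = sin((1−f)δ)/sin δ ≈ 0.999, b = sin(fδ)/sin δ ≈ 0.346.
p = a·p₁ + b·p₂ ≈ (0.028, -0.571, -0.820); φ = arcsin(p_z) ≈ -55.11°, λ = atan2(p_y, p_x) ≈ -87.17°.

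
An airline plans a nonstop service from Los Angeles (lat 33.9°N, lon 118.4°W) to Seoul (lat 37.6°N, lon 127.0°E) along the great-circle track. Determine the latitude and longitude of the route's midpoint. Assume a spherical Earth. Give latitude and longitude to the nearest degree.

Convert each endpoint to a unit vector on the sphere (x = cos φ cos λ, y = cos φ sin λ, z = sin φ).
The central angle between the endpoints is δ = arccos(p₁·p₂) ≈ 1.504 rad (86.2°).
Interpolate at f = 1/2 with slerp weights a = sin((1−f)δ)/sin δ ≈ 0.685, b = sin(fδ)/sin δ ≈ 0.685.
p = a·p₁ + b·p₂ ≈ (-0.597, -0.067, 0.800); φ = arcsin(p_z) ≈ 53.10°, λ = atan2(p_y, p_x) ≈ -173.63°.

≈ lat 53°N, lon 174°W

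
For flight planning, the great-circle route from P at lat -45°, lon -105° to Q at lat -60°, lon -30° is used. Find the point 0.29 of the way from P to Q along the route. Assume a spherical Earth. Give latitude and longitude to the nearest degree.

Write both endpoints as unit vectors p₁, p₂ with components (cos φ cos λ, cos φ sin λ, sin φ).
The central angle between the endpoints is δ = arccos(p₁·p₂) ≈ 0.790 rad (45.3°).
Interpolate at f = 0.29 with slerp weights a = sin((1−f)δ)/sin δ ≈ 0.749, b = sin(fδ)/sin δ ≈ 0.320.
p = a·p₁ + b·p₂ ≈ (0.001, -0.591, -0.806); φ = arcsin(p_z) ≈ -53.74°, λ = atan2(p_y, p_x) ≈ -89.87°.

≈ lat -54°, lon -90°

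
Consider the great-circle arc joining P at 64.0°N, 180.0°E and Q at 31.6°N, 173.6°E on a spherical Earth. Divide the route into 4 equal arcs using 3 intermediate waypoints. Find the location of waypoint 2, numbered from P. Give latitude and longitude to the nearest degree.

≈ 48°N, 176°E

Convert each endpoint to a unit vector on the sphere (x = cos φ cos λ, y = cos φ sin λ, z = sin φ).
The central angle between the endpoints is δ = arccos(p₁·p₂) ≈ 0.570 rad (32.6°).
Interpolate at f = 2/4 with slerp weights a = sin((1−f)δ)/sin δ ≈ 0.521, b = sin(fδ)/sin δ ≈ 0.521.
p = a·p₁ + b·p₂ ≈ (-0.669, 0.049, 0.741); φ = arcsin(p_z) ≈ 47.84°, λ = atan2(p_y, p_x) ≈ 175.77°.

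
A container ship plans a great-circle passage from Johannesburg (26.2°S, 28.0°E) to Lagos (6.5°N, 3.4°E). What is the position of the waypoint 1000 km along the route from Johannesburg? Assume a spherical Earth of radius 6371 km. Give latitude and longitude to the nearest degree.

≈ 19°S, 22°E

Convert each endpoint to a unit vector on the sphere (x = cos φ cos λ, y = cos φ sin λ, z = sin φ).
The central angle between the endpoints is δ = arccos(p₁·p₂) ≈ 0.707 rad (40.5°). The total great-circle distance is δ·R ≈ 0.707 × 6371 ≈ 4502 km, so the target fraction is f = 1000/4502 ≈ 0.222.
Interpolate at f ≈ 0.222 with slerp weights a = sin((1−f)δ)/sin δ ≈ 0.805, b = sin(fδ)/sin δ ≈ 0.241.
p = a·p₁ + b·p₂ ≈ (0.876, 0.353, -0.328); φ = arcsin(p_z) ≈ -19.15°, λ = atan2(p_y, p_x) ≈ 21.95°.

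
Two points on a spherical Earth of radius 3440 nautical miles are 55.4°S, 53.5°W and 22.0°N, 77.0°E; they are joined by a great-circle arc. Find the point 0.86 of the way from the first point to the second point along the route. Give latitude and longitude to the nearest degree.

The haversine formula gives a central angle δ ≈ 2.279 rad (130.6°) between the endpoints.
Interpolate at f = 0.86 with slerp weights a = sin((1−f)δ)/sin δ ≈ 0.413, b = sin(fδ)/sin δ ≈ 1.218.
p = a·p₁ + b·p₂ ≈ (0.393, 0.912, 0.116); φ = arcsin(p_z) ≈ 6.69°, λ = atan2(p_y, p_x) ≈ 66.66°.

≈ 7°N, 67°E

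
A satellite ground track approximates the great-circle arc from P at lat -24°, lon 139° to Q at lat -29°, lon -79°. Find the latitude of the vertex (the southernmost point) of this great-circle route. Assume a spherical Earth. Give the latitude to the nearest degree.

≈ -57°

The great circle lies in the plane with unit normal n̂ = (p₁ × p₂)/|p₁ × p₂|.
Here n̂_z ≈ +0.546; the vertex latitude is φ_max = arccos|n̂_z| ≈ 56.9°.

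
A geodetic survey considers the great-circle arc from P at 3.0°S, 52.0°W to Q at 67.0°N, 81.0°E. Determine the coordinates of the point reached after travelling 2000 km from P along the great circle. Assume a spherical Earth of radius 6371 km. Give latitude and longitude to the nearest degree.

≈ 14°N, 46°W

From cos δ = sin φ₁ sin φ₂ + cos φ₁ cos φ₂ cos Δλ, the central angle is δ ≈ 1.891 rad (108.3°). The total great-circle distance is δ·R ≈ 1.891 × 6371 ≈ 12044 km, so the target fraction is f = 2000/12044 ≈ 0.166.
Interpolate at f ≈ 0.166 with slerp weights a = sin((1−f)δ)/sin δ ≈ 1.053, b = sin(fδ)/sin δ ≈ 0.325.
p = a·p₁ + b·p₂ ≈ (0.668, -0.703, 0.244); φ = arcsin(p_z) ≈ 14.14°, λ = atan2(p_y, p_x) ≈ -46.50°.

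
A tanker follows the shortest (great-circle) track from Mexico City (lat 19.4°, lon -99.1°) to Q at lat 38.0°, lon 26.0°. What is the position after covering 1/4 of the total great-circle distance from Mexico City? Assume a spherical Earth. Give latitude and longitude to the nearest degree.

≈ lat 37°, lon -78°

Convert each endpoint to a unit vector on the sphere (x = cos φ cos λ, y = cos φ sin λ, z = sin φ).
The central angle between the endpoints is δ = arccos(p₁·p₂) ≈ 1.796 rad (102.9°).
Interpolate at f = 1/4 with slerp weights a = sin((1−f)δ)/sin δ ≈ 1.000, b = sin(fδ)/sin δ ≈ 0.445.
p = a·p₁ + b·p₂ ≈ (0.166, -0.778, 0.606); φ = arcsin(p_z) ≈ 37.32°, λ = atan2(p_y, p_x) ≈ -77.94°.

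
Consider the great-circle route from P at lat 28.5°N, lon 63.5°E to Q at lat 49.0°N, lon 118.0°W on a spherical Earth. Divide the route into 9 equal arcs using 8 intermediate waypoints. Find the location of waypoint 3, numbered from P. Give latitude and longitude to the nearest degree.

≈ lat 63°N, lon 65°E

Convert each endpoint to a unit vector on the sphere (x = cos φ cos λ, y = cos φ sin λ, z = sin φ).
The central angle between the endpoints is δ = arccos(p₁·p₂) ≈ 1.789 rad (102.5°).
Interpolate at f = 3/9 with slerp weights a = sin((1−f)δ)/sin δ ≈ 0.952, b = sin(fδ)/sin δ ≈ 0.575.
p = a·p₁ + b·p₂ ≈ (0.196, 0.415, 0.888); φ = arcsin(p_z) ≈ 62.65°, λ = atan2(p_y, p_x) ≈ 64.73°.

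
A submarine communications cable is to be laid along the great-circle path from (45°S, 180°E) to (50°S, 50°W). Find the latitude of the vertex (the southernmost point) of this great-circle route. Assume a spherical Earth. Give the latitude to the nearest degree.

The great circle lies in the plane with unit normal n̂ = (p₁ × p₂)/|p₁ × p₂|.
Here n̂_z ≈ +0.360; the vertex latitude is φ_max = arccos|n̂_z| ≈ 68.9°.

≈ 69°S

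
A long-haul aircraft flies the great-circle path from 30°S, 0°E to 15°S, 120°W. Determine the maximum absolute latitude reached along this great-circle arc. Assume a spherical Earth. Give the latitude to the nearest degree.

The great circle lies in the plane with unit normal n̂ = (p₁ × p₂)/|p₁ × p₂|.
Here n̂_z ≈ -0.757; the vertex latitude is φ_max = arccos|n̂_z| ≈ 40.8°.
Check via Clairaut: cos φ_max = |cos φ₁| · sin C = cos(30.0°)·sin(119.1°) ≈ 0.757, again giving ≈ 40.8°.

≈ 41°S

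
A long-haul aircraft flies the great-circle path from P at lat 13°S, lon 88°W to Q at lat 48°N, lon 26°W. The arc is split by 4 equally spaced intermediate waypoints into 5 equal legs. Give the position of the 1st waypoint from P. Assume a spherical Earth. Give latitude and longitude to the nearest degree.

Write both endpoints as unit vectors p₁, p₂ with components (cos φ cos λ, cos φ sin λ, sin φ).
The central angle between the endpoints is δ = arccos(p₁·p₂) ≈ 1.431 rad (82.0°).
Interpolate at f = 1/5 with slerp weights a = sin((1−f)δ)/sin δ ≈ 0.920, b = sin(fδ)/sin δ ≈ 0.285.
p = a·p₁ + b·p₂ ≈ (0.203, -0.979, 0.005); φ = arcsin(p_z) ≈ 0.29°, λ = atan2(p_y, p_x) ≈ -78.30°.

≈ lat 0°N, lon 78°W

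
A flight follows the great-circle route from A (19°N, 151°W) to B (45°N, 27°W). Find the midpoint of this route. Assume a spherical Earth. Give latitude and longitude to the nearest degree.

From cos δ = sin φ₁ sin φ₂ + cos φ₁ cos φ₂ cos Δλ, the central angle is δ ≈ 1.715 rad (98.3°).
Interpolate at f = 1/2 with slerp weights a = sin((1−f)δ)/sin δ ≈ 0.764, b = sin(fδ)/sin δ ≈ 0.764.
p = a·p₁ + b·p₂ ≈ (-0.150, -0.596, 0.789); φ = arcsin(p_z) ≈ 52.10°, λ = atan2(p_y, p_x) ≈ -104.18°.

≈ (52°N, 104°W)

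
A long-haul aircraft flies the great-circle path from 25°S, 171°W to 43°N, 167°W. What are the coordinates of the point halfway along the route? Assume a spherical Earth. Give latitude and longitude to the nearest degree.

≈ 9°N, 169°W

Convert each endpoint to a unit vector on the sphere (x = cos φ cos λ, y = cos φ sin λ, z = sin φ).
The central angle between the endpoints is δ = arccos(p₁·p₂) ≈ 1.189 rad (68.1°).
Interpolate at f = 1/2 with slerp weights a = sin((1−f)δ)/sin δ ≈ 0.603, b = sin(fδ)/sin δ ≈ 0.603.
p = a·p₁ + b·p₂ ≈ (-0.970, -0.185, 0.157); φ = arcsin(p_z) ≈ 9.01°, λ = atan2(p_y, p_x) ≈ -169.21°.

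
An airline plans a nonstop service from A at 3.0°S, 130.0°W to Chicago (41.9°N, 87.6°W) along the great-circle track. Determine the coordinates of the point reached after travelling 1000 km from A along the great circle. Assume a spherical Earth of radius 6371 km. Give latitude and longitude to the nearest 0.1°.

≈ 4.3°N, 124.7°W

Write both endpoints as unit vectors p₁, p₂ with components (cos φ cos λ, cos φ sin λ, sin φ).
The central angle between the endpoints is δ = arccos(p₁·p₂) ≈ 1.031 rad (59.1°). The total great-circle distance is δ·R ≈ 1.031 × 6371 ≈ 6569 km, so the target fraction is f = 1000/6569 ≈ 0.152.
Interpolate at f ≈ 0.152 with slerp weights a = sin((1−f)δ)/sin δ ≈ 0.894, b = sin(fδ)/sin δ ≈ 0.182.
p = a·p₁ + b·p₂ ≈ (-0.568, -0.819, 0.075); φ = arcsin(p_z) ≈ 4.30°, λ = atan2(p_y, p_x) ≈ -124.74°.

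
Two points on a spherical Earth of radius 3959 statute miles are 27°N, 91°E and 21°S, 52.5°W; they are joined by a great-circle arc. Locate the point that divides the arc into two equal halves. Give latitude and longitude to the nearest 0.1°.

The haversine formula gives a central angle δ ≈ 2.552 rad (146.2°) between the endpoints.
Interpolate at f = 1/2 with slerp weights a = sin((1−f)δ)/sin δ ≈ 1.722, b = sin(fδ)/sin δ ≈ 1.722.
p = a·p₁ + b·p₂ ≈ (0.952, 0.259, 0.165); φ = arcsin(p_z) ≈ 9.48°, λ = atan2(p_y, p_x) ≈ 15.20°.

≈ 9.5°N, 15.2°E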